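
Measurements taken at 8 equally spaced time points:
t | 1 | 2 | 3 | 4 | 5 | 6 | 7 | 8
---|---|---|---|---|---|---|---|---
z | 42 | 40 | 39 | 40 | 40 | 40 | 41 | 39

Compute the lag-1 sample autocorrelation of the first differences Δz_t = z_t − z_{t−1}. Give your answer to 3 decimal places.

First differences Δz: -2, -1, 1, 0, 0, 1, -2
Mean of differences = -0.4286
Numerator Σ(Δz_t−Δz̄)(Δz_{t+1}−Δz̄) = -0.7551
Denominator Σ(Δz_t−Δz̄)² = 9.7143
r_1(Δz) = -0.7551 / 9.7143 = -0.078

-0.078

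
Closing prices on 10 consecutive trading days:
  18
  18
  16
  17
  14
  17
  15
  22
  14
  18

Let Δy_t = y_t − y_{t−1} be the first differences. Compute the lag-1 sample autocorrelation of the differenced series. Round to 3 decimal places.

First differences Δy: 0, -2, 1, -3, 3, -2, 7, -8, 4
Mean of differences = 0.0000
Numerator Σ(Δy_t−Δȳ)(Δy_{t+1}−Δȳ) = -122.0000
Denominator Σ(Δy_t−Δȳ)² = 156.0000
r_1(Δy) = -122.0000 / 156.0000 = -0.782

-0.782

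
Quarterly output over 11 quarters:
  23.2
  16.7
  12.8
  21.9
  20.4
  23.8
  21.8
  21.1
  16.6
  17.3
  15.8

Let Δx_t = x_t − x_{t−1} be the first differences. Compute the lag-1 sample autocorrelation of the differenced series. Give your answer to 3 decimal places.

First differences Δx: -6.5, -3.9, 9.1, -1.5, 3.4, -2.0, -0.7, -4.5, 0.7, -1.5
Mean of differences = -0.7400
Numerator Σ(Δx_t−Δx̄)(Δx_{t+1}−Δx̄) = -35.4436
Denominator Σ(Δx_t−Δx̄)² = 176.0840
r_1(Δx) = -35.4436 / 176.0840 = -0.201

-0.201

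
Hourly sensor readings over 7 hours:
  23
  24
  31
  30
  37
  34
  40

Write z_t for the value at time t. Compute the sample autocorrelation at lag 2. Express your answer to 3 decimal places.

Mean z̄ = (23 + 24 + 31 + 30 + 37 + 34 + 40)/7 = 31.2857
Deviations from mean: -8.2857, -7.2857, -0.2857, -1.2857, 5.7143, 2.7143, 8.7143
Σ(z_t−z̄)(z_{t+2}−z̄) = (2.3673) + (9.3673) + (-1.6327) + (-3.4898) + (49.7959) = 56.4082
Denominator Σ(z_t−z̄)² = 239.4286
r_2 = 56.4082 / 239.4286 = 0.236

0.236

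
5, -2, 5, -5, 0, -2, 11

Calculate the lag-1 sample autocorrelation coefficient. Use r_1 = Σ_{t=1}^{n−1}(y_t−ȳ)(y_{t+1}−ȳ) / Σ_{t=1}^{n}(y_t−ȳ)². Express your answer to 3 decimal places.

-0.344

Mean ȳ = (5 − 2 + 5 − 5 + 0 − 2 + 11)/7 = 1.7143
Deviations from mean: 3.2857, -3.7143, 3.2857, -6.7143, -1.7143, -3.7143, 9.2857
Numerator Σ_{t=1}^{6}(y_t−ȳ)(y_{t+1}−ȳ) = -63.0816
Denominator Σ(y_t−ȳ)² = 183.4286
r_1 = -63.0816 / 183.4286 = -0.344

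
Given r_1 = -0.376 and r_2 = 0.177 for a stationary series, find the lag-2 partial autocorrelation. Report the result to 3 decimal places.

0.041

φ_{22} = (r_2 − r_1²) / (1 − r_1²)
r_1² = (-0.376)² = 0.141376
Numerator = 0.177 − 0.1414 = 0.0356; denominator = 1 − 0.1414 = 0.8586
φ_{22} = 0.0356 / 0.8586 = 0.041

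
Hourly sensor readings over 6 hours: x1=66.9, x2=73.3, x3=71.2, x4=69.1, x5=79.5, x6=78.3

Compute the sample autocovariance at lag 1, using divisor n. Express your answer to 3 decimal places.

2.282

Mean x̄ = (66.9 + 73.3 + 71.2 + 69.1 + 79.5 + 78.3)/6 = 73.0500
Σ_{t=1}^{5}(x_t−x̄)(x_{t+1}−x̄) = 13.6925
γ_1 = 13.6925 / 6 = 2.282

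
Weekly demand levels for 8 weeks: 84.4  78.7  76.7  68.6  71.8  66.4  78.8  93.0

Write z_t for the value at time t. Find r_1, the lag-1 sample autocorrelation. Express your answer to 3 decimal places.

0.246

Mean z̄ = (84.4 + 78.7 + 76.7 + 68.6 + 71.8 + 66.4 + 78.8 + 93.0)/8 = 77.3000
Deviations from mean: 7.1000, 1.4000, -0.6000, -8.7000, -5.5000, -10.9000, 1.5000, 15.7000
Σ(z_t−z̄)(z_{t+1}−z̄) = (9.9400) + (-0.8400) + (5.2200) + (47.8500) + (59.9500) + (-16.3500) + (23.5500) = 129.3200
Denominator Σ(z_t−z̄)² = 526.2200
r_1 = 129.3200 / 526.2200 = 0.246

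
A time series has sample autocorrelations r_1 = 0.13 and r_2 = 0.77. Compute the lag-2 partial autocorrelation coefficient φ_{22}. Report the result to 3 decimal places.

0.766

φ_{22} = (r_2 − r_1²) / (1 − r_1²)
r_1² = (0.13)² = 0.0169
Numerator = 0.77 − 0.0169 = 0.7531; denominator = 1 − 0.0169 = 0.9831
φ_{22} = 0.7531 / 0.9831 = 0.766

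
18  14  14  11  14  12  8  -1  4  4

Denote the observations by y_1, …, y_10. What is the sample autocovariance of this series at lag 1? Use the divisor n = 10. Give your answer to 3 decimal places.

Mean ȳ = (18 + 14 + 14 + 11 + 14 + 12 + 8 − 1 + 4 + 4)/10 = 9.8000
Σ_{t=1}^{9}(y_t−ȳ)(y_{t+1}−ȳ) = 183.1600
γ_1 = 183.1600 / 10 = 18.316

18.316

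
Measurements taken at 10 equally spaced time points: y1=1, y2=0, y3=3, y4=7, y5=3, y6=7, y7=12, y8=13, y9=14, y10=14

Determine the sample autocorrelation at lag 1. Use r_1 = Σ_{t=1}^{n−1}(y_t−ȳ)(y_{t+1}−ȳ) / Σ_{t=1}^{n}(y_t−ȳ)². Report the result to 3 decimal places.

0.691

Mean ȳ = (1 + 0 + 3 + 7 + 3 + 7 + 12 + 13 + 14 + 14)/10 = 7.4000
Numerator Σ_{t=1}^{9}(y_t−ȳ)(y_{t+1}−ȳ) = 189.6400
Denominator Σ(y_t−ȳ)² = 274.4000
r_1 = 189.6400 / 274.4000 = 0.691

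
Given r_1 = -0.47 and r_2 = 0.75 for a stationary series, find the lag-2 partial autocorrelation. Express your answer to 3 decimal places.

0.679

φ_{22} = (r_2 − r_1²) / (1 − r_1²)
r_1² = (-0.47)² = 0.2209
Numerator = 0.75 − 0.2209 = 0.5291; denominator = 1 − 0.2209 = 0.7791
φ_{22} = 0.5291 / 0.7791 = 0.679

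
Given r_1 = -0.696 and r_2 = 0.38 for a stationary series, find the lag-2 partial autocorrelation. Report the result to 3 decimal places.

-0.203

φ_{22} = (r_2 − r_1²) / (1 − r_1²)
r_1² = (-0.696)² = 0.484416
Numerator = 0.38 − 0.4844 = -0.1044; denominator = 1 − 0.4844 = 0.5156
φ_{22} = -0.1044 / 0.5156 = -0.203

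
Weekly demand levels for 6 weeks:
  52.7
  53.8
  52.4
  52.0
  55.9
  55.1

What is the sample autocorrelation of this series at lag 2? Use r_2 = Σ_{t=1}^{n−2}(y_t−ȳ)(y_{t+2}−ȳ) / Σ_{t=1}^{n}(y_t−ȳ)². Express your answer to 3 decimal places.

Mean ȳ = (52.7 + 53.8 + 52.4 + 52.0 + 55.9 + 55.1)/6 = 53.6500
Σ(y_t−ȳ)(y_{t+2}−ȳ) = (1.1875) + (-0.2475) + (-2.8125) + (-2.3925) = -4.2650
Denominator Σ(y_t−ȳ)² = 12.3750
r_2 = -4.2650 / 12.3750 = -0.345

-0.345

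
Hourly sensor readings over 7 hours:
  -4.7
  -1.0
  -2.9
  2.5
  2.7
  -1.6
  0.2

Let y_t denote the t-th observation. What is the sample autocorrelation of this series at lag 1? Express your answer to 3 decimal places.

Mean ȳ = (-4.7 − 1.0 − 2.9 + 2.5 + 2.7 − 1.6 + 0.2)/7 = -0.6857
Deviations from mean: -4.0143, -0.3143, -2.2143, 3.1857, 3.3857, -0.9143, 0.8857
Numerator Σ_{t=1}^{6}(y_t−ȳ)(y_{t+1}−ȳ) = 1.7841
Denominator Σ(y_t−ȳ)² = 44.3486
r_1 = 1.7841 / 44.3486 = 0.040

0.040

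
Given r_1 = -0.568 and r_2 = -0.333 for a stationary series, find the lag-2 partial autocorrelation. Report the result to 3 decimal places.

-0.968

φ_{22} = (r_2 − r_1²) / (1 − r_1²)
r_1² = (-0.568)² = 0.322624
Numerator = -0.333 − 0.3226 = -0.6556; denominator = 1 − 0.3226 = 0.6774
φ_{22} = -0.6556 / 0.6774 = -0.968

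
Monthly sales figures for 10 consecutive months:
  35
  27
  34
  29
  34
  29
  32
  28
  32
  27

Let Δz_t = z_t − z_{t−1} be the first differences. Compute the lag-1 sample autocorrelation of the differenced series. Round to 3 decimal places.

First differences Δz: -8, 7, -5, 5, -5, 3, -4, 4, -5
Mean of differences = -0.8889
Numerator Σ(Δz_t−Δz̄)(Δz_{t+1}−Δz̄) = -200.3457
Denominator Σ(Δz_t−Δz̄)² = 246.8889
r_1(Δz) = -200.3457 / 246.8889 = -0.811

-0.811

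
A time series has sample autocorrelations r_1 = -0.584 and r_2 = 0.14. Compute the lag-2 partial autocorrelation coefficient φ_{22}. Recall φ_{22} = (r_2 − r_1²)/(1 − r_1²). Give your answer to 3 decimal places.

-0.305

φ_{22} = (r_2 − r_1²) / (1 − r_1²)
r_1² = (-0.584)² = 0.341056
Numerator = 0.14 − 0.3411 = -0.2011; denominator = 1 − 0.3411 = 0.6589
φ_{22} = -0.2011 / 0.6589 = -0.305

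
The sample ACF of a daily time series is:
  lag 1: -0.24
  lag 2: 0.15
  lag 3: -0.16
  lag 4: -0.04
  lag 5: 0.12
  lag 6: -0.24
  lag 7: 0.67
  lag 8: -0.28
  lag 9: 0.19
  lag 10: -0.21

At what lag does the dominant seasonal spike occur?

The largest autocorrelation is r_7 = 0.67; the remaining lags stay at or below 0.19.
The dominant spike at lag 7 indicates a seasonal period of 7.

7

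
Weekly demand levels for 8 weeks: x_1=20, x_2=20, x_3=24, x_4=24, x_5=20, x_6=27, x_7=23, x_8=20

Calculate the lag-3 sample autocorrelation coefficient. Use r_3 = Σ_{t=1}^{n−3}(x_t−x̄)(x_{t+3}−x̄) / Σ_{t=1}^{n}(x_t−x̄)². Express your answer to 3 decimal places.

0.319

Mean x̄ = (20 + 20 + 24 + 24 + 20 + 27 + 23 + 20)/8 = 22.2500
Deviations from mean: -2.2500, -2.2500, 1.7500, 1.7500, -2.2500, 4.7500, 0.7500, -2.2500
Σ(x_t−x̄)(x_{t+3}−x̄) = (-3.9375) + (5.0625) + (8.3125) + (1.3125) + (5.0625) = 15.8125
Denominator Σ(x_t−x̄)² = 49.5000
r_3 = 15.8125 / 49.5000 = 0.319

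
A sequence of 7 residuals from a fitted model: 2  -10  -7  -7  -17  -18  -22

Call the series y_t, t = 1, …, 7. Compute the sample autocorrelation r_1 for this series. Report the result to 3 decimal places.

Mean ȳ = (2 − 10 − 7 − 7 − 17 − 18 − 22)/7 = -11.2857
Deviations from mean: 13.2857, 1.2857, 4.2857, 4.2857, -5.7143, -6.7143, -10.7143
Σ(y_t−ȳ)(y_{t+1}−ȳ) = (17.0816) + (5.5102) + (18.3673) + (-24.4898) + (38.3673) + (71.9388) = 126.7755
Denominator Σ(y_t−ȳ)² = 407.4286
r_1 = 126.7755 / 407.4286 = 0.311

0.311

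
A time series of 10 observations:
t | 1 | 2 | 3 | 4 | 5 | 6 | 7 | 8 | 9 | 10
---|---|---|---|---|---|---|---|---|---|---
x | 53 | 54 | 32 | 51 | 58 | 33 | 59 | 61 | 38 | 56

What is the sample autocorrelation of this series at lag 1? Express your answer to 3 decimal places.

-0.435

Mean x̄ = (53 + 54 + 32 + 51 + 58 + 33 + 59 + 61 + 38 + 56)/10 = 49.5000
Numerator Σ_{t=1}^{9}(x_t−x̄)(x_{t+1}−x̄) = -471.2500
Denominator Σ(x_t−x̄)² = 1082.5000
r_1 = -471.2500 / 1082.5000 = -0.435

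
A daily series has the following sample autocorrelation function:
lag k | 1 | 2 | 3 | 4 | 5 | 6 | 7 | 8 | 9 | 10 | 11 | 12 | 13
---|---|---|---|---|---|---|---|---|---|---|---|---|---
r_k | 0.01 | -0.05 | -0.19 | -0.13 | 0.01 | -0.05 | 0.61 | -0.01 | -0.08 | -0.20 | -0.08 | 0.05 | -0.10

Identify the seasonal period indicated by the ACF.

The largest autocorrelation is r_7 = 0.61; the remaining lags stay at or below 0.05.
The dominant spike at lag 7 indicates a seasonal period of 7.

7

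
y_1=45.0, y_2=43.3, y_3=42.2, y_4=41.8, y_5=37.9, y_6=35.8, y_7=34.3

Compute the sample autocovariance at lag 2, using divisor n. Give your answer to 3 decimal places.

Mean ȳ = (45.0 + 43.3 + 42.2 + 41.8 + 37.9 + 35.8 + 34.3)/7 = 40.0429
Σ_{t=1}^{5}(y_t−ȳ)(y_{t+2}−ȳ) = 16.6449
γ_2 = 16.6449 / 7 = 2.378

2.378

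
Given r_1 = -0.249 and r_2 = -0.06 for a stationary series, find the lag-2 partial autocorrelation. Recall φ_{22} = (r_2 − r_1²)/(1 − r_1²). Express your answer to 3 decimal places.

φ_{22} = (r_2 − r_1²) / (1 − r_1²)
r_1² = (-0.249)² = 0.062001
Numerator = -0.06 − 0.0620 = -0.1220; denominator = 1 − 0.0620 = 0.9380
φ_{22} = -0.1220 / 0.9380 = -0.130

-0.130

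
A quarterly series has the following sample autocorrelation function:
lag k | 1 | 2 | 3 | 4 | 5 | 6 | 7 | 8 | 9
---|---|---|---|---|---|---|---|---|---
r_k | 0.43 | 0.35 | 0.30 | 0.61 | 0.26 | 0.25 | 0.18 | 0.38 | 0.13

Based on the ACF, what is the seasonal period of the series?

The largest autocorrelation is r_4 = 0.61; the remaining lags stay at or below 0.43. The elevated value at lag 1 (0.43), dropping to 0.35 at lag 2, reflects decaying short-term dependence rather than seasonality.
The dominant spike at lag 4 indicates a seasonal period of 4.

4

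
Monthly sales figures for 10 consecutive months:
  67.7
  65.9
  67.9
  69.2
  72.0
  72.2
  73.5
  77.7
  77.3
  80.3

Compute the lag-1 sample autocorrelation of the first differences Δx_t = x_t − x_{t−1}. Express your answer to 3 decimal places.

-0.430

First differences Δx: -1.8, 2.0, 1.3, 2.8, 0.2, 1.3, 4.2, -0.4, 3.0
Mean of differences = 1.4000
Numerator Σ(Δx_t−Δx̄)(Δx_{t+1}−Δx̄) = -11.8800
Denominator Σ(Δx_t−Δx̄)² = 27.6600
r_1(Δx) = -11.8800 / 27.6600 = -0.430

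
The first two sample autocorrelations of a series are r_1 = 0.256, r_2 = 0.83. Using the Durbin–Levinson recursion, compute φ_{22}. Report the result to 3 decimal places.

0.818

φ_{22} = (r_2 − r_1²) / (1 − r_1²)
r_1² = (0.256)² = 0.065536
Numerator = 0.83 − 0.0655 = 0.7645; denominator = 1 − 0.0655 = 0.9345
φ_{22} = 0.7645 / 0.9345 = 0.818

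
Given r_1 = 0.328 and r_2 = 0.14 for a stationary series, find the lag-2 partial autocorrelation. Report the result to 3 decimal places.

0.036

φ_{22} = (r_2 − r_1²) / (1 − r_1²)
r_1² = (0.328)² = 0.107584
Numerator = 0.14 − 0.1076 = 0.0324; denominator = 1 − 0.1076 = 0.8924
φ_{22} = 0.0324 / 0.8924 = 0.036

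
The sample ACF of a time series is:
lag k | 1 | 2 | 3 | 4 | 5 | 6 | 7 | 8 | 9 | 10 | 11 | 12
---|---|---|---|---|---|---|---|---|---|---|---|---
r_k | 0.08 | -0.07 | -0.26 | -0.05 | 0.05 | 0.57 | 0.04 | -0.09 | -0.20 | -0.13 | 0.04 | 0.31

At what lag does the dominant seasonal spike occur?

6

The largest autocorrelation is r_6 = 0.57, with a weaker echo at lag 12 (0.31); the remaining lags stay at or below 0.08.
The dominant spike at lag 6 indicates a seasonal period of 6.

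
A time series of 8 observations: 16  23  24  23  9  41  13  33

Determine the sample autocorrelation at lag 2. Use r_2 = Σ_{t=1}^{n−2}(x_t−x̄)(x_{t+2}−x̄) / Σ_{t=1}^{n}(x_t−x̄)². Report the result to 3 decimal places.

Mean x̄ = (16 + 23 + 24 + 23 + 9 + 41 + 13 + 33)/8 = 22.7500
Numerator Σ_{t=1}^{6}(x_t−x̄)(x_{t+2}−x̄) = 300.1250
Denominator Σ(x_t−x̄)² = 769.5000
r_2 = 300.1250 / 769.5000 = 0.390

0.390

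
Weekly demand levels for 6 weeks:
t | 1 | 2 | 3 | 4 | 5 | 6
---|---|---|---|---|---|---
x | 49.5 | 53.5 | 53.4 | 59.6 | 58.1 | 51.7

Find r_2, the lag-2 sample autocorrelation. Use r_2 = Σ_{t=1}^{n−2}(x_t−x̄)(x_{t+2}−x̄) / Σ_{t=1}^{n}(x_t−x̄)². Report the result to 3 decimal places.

-0.232

Mean x̄ = (49.5 + 53.5 + 53.4 + 59.6 + 58.1 + 51.7)/6 = 54.3000
Deviations from mean: -4.8000, -0.8000, -0.9000, 5.3000, 3.8000, -2.6000
Numerator Σ_{t=1}^{4}(x_t−x̄)(x_{t+2}−x̄) = -17.1200
Denominator Σ(x_t−x̄)² = 73.7800
r_2 = -17.1200 / 73.7800 = -0.232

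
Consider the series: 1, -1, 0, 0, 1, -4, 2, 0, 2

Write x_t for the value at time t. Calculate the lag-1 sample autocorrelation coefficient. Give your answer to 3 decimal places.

Mean x̄ = (1 − 1 + 0 + 0 + 1 − 4 + 2 + 0 + 2)/9 = 0.1111
Numerator Σ_{t=1}^{8}(x_t−x̄)(x_{t+1}−x̄) = -12.7901
Denominator Σ(x_t−x̄)² = 26.8889
r_1 = -12.7901 / 26.8889 = -0.476

-0.476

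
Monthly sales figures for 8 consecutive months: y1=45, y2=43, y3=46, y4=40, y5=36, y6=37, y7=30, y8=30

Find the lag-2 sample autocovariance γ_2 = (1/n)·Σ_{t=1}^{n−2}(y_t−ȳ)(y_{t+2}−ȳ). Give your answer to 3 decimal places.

8.637

Mean ȳ = (45 + 43 + 46 + 40 + 36 + 37 + 30 + 30)/8 = 38.3750
Deviations: 6.6250, 4.6250, 7.6250, 1.6250, -2.3750, -1.3750, -8.3750, -8.3750
Σ_{t=1}^{6}(y_t−ȳ)(y_{t+2}−ȳ) = 69.0938
γ_2 = 69.0938 / 8 = 8.637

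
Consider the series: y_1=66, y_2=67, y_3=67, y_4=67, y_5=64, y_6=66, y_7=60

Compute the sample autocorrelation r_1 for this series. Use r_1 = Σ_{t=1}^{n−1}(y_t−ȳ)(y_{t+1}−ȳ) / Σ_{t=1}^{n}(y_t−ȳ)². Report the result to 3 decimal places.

Mean ȳ = (66 + 67 + 67 + 67 + 64 + 66 + 60)/7 = 65.2857
Deviations from mean: 0.7143, 1.7143, 1.7143, 1.7143, -1.2857, 0.7143, -5.2857
Numerator Σ_{t=1}^{6}(y_t−ȳ)(y_{t+1}−ȳ) = 0.2041
Denominator Σ(y_t−ȳ)² = 39.4286
r_1 = 0.2041 / 39.4286 = 0.005

0.005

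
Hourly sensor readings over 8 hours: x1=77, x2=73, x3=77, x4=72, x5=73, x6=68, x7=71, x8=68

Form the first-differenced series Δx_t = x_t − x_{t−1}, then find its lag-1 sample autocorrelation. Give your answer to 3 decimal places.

-0.830

First differences Δx: -4, 4, -5, 1, -5, 3, -3
Mean of differences = -1.2857
Numerator Σ(Δx_t−Δx̄)(Δx_{t+1}−Δx̄) = -74.2245
Denominator Σ(Δx_t−Δx̄)² = 89.4286
r_1(Δx) = -74.2245 / 89.4286 = -0.830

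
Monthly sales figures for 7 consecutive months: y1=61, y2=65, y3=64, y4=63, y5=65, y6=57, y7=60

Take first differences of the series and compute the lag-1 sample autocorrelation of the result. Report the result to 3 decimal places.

-0.489

First differences Δy: 4, -1, -1, 2, -8, 3
Mean of differences = -0.1667
Numerator Σ(Δy_t−Δȳ)(Δy_{t+1}−Δȳ) = -46.3611
Denominator Σ(Δy_t−Δȳ)² = 94.8333
r_1(Δy) = -46.3611 / 94.8333 = -0.489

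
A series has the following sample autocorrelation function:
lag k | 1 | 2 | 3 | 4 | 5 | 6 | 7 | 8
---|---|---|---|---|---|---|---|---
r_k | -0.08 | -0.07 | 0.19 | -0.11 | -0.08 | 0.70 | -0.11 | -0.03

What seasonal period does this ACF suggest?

6

The largest autocorrelation is r_6 = 0.70; the remaining lags stay at or below 0.19.
The dominant spike at lag 6 indicates a seasonal period of 6.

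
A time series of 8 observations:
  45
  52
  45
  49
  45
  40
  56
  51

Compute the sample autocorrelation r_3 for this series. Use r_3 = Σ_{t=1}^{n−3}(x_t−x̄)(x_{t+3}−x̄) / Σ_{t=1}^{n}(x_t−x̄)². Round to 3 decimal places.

Mean x̄ = (45 + 52 + 45 + 49 + 45 + 40 + 56 + 51)/8 = 47.8750
Deviations from mean: -2.8750, 4.1250, -2.8750, 1.1250, -2.8750, -7.8750, 8.1250, 3.1250
Numerator Σ_{t=1}^{5}(x_t−x̄)(x_{t+3}−x̄) = 7.7031
Denominator Σ(x_t−x̄)² = 180.8750
r_3 = 7.7031 / 180.8750 = 0.043

0.043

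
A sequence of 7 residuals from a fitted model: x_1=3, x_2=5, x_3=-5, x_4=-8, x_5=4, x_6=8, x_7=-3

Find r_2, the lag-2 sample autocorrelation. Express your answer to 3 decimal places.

-0.699

Mean x̄ = (3 + 5 − 5 − 8 + 4 + 8 − 3)/7 = 0.5714
Deviations from mean: 2.4286, 4.4286, -5.5714, -8.5714, 3.4286, 7.4286, -3.5714
Σ(x_t−x̄)(x_{t+2}−x̄) = (-13.5306) + (-37.9592) + (-19.1020) + (-63.6735) + (-12.2449) = -146.5102
Denominator Σ(x_t−x̄)² = 209.7143
r_2 = -146.5102 / 209.7143 = -0.699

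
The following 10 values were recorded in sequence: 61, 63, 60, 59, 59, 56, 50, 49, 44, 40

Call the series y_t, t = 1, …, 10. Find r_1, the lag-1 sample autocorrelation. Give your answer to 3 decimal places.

Mean ȳ = (61 + 63 + 60 + 59 + 59 + 56 + 50 + 49 + 44 + 40)/10 = 54.1000
Numerator Σ_{t=1}^{9}(y_t−ȳ)(y_{t+1}−ȳ) = 383.1900
Denominator Σ(y_t−ȳ)² = 556.9000
r_1 = 383.1900 / 556.9000 = 0.688

0.688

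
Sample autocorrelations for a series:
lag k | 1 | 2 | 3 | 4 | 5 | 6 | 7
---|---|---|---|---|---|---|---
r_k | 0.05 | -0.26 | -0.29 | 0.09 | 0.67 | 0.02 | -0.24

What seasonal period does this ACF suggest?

5

The largest autocorrelation is r_5 = 0.67; the remaining lags stay at or below 0.09.
The dominant spike at lag 5 indicates a seasonal period of 5.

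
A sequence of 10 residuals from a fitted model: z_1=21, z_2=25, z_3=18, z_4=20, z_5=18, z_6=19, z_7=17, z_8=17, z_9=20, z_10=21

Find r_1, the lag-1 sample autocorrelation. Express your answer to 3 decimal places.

0.123

Mean z̄ = (21 + 25 + 18 + 20 + 18 + 19 + 17 + 17 + 20 + 21)/10 = 19.6000
Numerator Σ_{t=1}^{9}(z_t−z̄)(z_{t+1}−z̄) = 6.4400
Denominator Σ(z_t−z̄)² = 52.4000
r_1 = 6.4400 / 52.4000 = 0.123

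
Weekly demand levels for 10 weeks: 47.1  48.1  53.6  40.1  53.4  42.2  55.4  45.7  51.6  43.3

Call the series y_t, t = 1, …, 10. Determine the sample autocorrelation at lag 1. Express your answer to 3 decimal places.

Mean ȳ = (47.1 + 48.1 + 53.6 + 40.1 + 53.4 + 42.2 + 55.4 + 45.7 + 51.6 + 43.3)/10 = 48.0500
Numerator Σ_{t=1}^{9}(y_t−ȳ)(y_{t+1}−ȳ) = -203.1975
Denominator Σ(y_t−ȳ)² = 252.4650
r_1 = -203.1975 / 252.4650 = -0.805

-0.805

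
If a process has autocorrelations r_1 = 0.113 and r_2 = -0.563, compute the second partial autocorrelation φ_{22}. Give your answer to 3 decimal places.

-0.583

φ_{22} = (r_2 − r_1²) / (1 − r_1²)
r_1² = (0.113)² = 0.012769
Numerator = -0.563 − 0.0128 = -0.5758; denominator = 1 − 0.0128 = 0.9872
φ_{22} = -0.5758 / 0.9872 = -0.583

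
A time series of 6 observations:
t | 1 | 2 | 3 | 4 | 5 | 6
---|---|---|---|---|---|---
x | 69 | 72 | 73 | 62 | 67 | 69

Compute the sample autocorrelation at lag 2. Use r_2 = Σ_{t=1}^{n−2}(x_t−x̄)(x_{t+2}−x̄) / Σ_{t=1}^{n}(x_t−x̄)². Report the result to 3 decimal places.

-0.391

Mean x̄ = (69 + 72 + 73 + 62 + 67 + 69)/6 = 68.6667
Numerator Σ_{t=1}^{4}(x_t−x̄)(x_{t+2}−x̄) = -30.2222
Denominator Σ(x_t−x̄)² = 77.3333
r_2 = -30.2222 / 77.3333 = -0.391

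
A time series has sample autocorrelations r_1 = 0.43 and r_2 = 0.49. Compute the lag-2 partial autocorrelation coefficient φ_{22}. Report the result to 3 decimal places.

φ_{22} = (r_2 − r_1²) / (1 − r_1²)
r_1² = (0.43)² = 0.1849
Numerator = 0.49 − 0.1849 = 0.3051; denominator = 1 − 0.1849 = 0.8151
φ_{22} = 0.3051 / 0.8151 = 0.374

0.374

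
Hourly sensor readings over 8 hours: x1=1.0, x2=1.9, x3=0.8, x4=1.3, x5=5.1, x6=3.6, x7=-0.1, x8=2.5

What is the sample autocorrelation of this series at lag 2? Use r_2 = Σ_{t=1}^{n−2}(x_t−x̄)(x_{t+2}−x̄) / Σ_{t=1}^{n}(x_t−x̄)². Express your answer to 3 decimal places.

-0.471

Mean x̄ = (1.0 + 1.9 + 0.8 + 1.3 + 5.1 + 3.6 − 0.1 + 2.5)/8 = 2.0125
Σ(x_t−x̄)(x_{t+2}−x̄) = (1.2277) + (0.0802) + (-3.7436) + (-1.1311) + (-6.5223) + (0.7739) = -9.3153
Denominator Σ(x_t−x̄)² = 19.7688
r_2 = -9.3153 / 19.7688 = -0.471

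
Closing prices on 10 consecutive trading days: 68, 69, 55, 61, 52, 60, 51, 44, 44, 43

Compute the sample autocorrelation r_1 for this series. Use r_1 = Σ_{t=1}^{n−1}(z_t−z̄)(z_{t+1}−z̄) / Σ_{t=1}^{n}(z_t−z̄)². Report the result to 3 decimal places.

0.508

Mean z̄ = (68 + 69 + 55 + 61 + 52 + 60 + 51 + 44 + 44 + 43)/10 = 54.7000
Numerator Σ_{t=1}^{9}(z_t−z̄)(z_{t+1}−z̄) = 424.7100
Denominator Σ(z_t−z̄)² = 836.1000
r_1 = 424.7100 / 836.1000 = 0.508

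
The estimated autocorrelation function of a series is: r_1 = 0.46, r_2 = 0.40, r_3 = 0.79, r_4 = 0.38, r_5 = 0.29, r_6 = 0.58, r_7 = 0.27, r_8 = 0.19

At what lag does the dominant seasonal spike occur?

The largest autocorrelation is r_3 = 0.79, with a weaker echo at lag 6 (0.58); the remaining lags stay at or below 0.46. The elevated value at lag 1 (0.46), dropping to 0.40 at lag 2, reflects decaying short-term dependence rather than seasonality.
The dominant spike at lag 3 indicates a seasonal period of 3.

3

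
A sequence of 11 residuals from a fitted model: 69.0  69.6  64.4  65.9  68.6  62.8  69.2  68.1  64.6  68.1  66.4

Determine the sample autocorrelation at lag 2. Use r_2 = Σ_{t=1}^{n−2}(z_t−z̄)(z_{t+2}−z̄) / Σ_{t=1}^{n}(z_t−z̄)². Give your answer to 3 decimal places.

Mean z̄ = (69.0 + 69.6 + 64.4 + 65.9 + 68.6 + 62.8 + 69.2 + 68.1 + 64.6 + 68.1 + 66.4)/11 = 66.9727
Numerator Σ_{t=1}^{9}(z_t−z̄)(z_{t+2}−z̄) = -11.4788
Denominator Σ(z_t−z̄)² = 52.3018
r_2 = -11.4788 / 52.3018 = -0.219

-0.219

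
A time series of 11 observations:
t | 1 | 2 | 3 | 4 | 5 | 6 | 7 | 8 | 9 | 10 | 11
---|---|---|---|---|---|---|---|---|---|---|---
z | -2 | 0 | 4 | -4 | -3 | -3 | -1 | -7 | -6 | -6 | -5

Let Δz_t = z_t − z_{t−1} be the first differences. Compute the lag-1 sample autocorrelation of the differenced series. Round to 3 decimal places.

First differences Δz: 2, 4, -8, 1, 0, 2, -6, 1, 0, 1
Mean of differences = -0.3000
Numerator Σ(Δz_t−Δz̄)(Δz_{t+1}−Δz̄) = -51.8900
Denominator Σ(Δz_t−Δz̄)² = 126.1000
r_1(Δz) = -51.8900 / 126.1000 = -0.411

-0.411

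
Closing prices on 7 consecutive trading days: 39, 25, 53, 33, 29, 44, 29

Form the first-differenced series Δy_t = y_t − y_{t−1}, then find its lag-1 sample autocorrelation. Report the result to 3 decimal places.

First differences Δy: -14, 28, -20, -4, 15, -15
Mean of differences = -1.6667
Numerator Σ(Δy_t−Δȳ)(Δy_{t+1}−Δȳ) = -1128.1111
Denominator Σ(Δy_t−Δȳ)² = 1829.3333
r_1(Δy) = -1128.1111 / 1829.3333 = -0.617

-0.617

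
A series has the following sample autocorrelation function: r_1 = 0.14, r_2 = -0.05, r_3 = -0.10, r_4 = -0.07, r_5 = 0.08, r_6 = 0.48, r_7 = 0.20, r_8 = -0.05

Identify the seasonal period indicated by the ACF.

The largest autocorrelation is r_6 = 0.48; the remaining lags stay at or below 0.20.
The dominant spike at lag 6 indicates a seasonal period of 6.

6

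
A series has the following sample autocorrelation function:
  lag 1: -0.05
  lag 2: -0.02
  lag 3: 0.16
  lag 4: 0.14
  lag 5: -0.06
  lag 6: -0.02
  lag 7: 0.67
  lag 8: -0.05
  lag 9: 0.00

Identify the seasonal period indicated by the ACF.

The largest autocorrelation is r_7 = 0.67; the remaining lags stay at or below 0.16.
The dominant spike at lag 7 indicates a seasonal period of 7.

7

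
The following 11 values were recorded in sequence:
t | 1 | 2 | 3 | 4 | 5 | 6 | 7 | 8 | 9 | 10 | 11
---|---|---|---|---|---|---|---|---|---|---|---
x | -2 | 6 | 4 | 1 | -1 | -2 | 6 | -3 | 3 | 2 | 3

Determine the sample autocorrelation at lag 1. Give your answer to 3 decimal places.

Mean x̄ = (-2 + 6 + 4 + 1 − 1 − 2 + 6 − 3 + 3 + 2 + 3)/11 = 1.5455
Numerator Σ_{t=1}^{10}(x_t−x̄)(x_{t+1}−x̄) = -37.1157
Denominator Σ(x_t−x̄)² = 102.7273
r_1 = -37.1157 / 102.7273 = -0.361

-0.361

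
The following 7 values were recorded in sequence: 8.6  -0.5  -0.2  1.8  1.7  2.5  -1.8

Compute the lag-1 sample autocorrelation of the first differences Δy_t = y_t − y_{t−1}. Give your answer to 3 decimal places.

First differences Δy: -9.1, 0.3, 2.0, -0.1, 0.8, -4.3
Mean of differences = -1.7333
Numerator Σ(Δy_t−Δȳ)(Δy_{t+1}−Δȳ) = -3.6544
Denominator Σ(Δy_t−Δȳ)² = 88.0133
r_1(Δy) = -3.6544 / 88.0133 = -0.042

-0.042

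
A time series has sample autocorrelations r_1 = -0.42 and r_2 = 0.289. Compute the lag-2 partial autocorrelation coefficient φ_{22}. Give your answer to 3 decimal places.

0.137

φ_{22} = (r_2 − r_1²) / (1 − r_1²)
r_1² = (-0.42)² = 0.1764
Numerator = 0.289 − 0.1764 = 0.1126; denominator = 1 − 0.1764 = 0.8236
φ_{22} = 0.1126 / 0.8236 = 0.137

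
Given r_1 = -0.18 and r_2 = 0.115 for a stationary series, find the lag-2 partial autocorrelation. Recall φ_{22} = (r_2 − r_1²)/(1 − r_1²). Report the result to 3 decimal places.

φ_{22} = (r_2 − r_1²) / (1 − r_1²)
r_1² = (-0.18)² = 0.0324
Numerator = 0.115 − 0.0324 = 0.0826; denominator = 1 − 0.0324 = 0.9676
φ_{22} = 0.0826 / 0.9676 = 0.085

0.085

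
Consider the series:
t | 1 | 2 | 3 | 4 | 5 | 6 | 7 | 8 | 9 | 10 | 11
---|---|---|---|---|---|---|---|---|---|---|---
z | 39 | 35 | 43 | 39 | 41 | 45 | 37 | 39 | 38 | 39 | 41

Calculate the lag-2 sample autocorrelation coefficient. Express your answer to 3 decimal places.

Mean z̄ = (39 + 35 + 43 + 39 + 41 + 45 + 37 + 39 + 38 + 39 + 41)/11 = 39.6364
Numerator Σ_{t=1}^{9}(z_t−z̄)(z_{t+2}−z̄) = -2.5372
Denominator Σ(z_t−z̄)² = 76.5455
r_2 = -2.5372 / 76.5455 = -0.033

-0.033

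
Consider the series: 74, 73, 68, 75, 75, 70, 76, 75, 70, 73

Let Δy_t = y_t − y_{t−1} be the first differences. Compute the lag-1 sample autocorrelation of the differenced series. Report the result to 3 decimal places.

First differences Δy: -1, -5, 7, 0, -5, 6, -1, -5, 3
Mean of differences = -0.1111
Numerator Σ(Δy_t−Δȳ)(Δy_{t+1}−Δȳ) = -76.3457
Denominator Σ(Δy_t−Δȳ)² = 170.8889
r_1(Δy) = -76.3457 / 170.8889 = -0.447

-0.447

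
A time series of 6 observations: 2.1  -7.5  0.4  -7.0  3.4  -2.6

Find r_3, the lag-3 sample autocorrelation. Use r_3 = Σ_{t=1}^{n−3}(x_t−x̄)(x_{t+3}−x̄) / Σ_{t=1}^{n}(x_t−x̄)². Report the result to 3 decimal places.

Mean x̄ = (2.1 − 7.5 + 0.4 − 7.0 + 3.4 − 2.6)/6 = -1.8667
Deviations from mean: 3.9667, -5.6333, 2.2667, -5.1333, 5.2667, -0.7333
Σ(x_t−x̄)(x_{t+3}−x̄) = (-20.3622) + (-29.6689) + (-1.6622) = -51.6933
Denominator Σ(x_t−x̄)² = 107.2333
r_3 = -51.6933 / 107.2333 = -0.482

-0.482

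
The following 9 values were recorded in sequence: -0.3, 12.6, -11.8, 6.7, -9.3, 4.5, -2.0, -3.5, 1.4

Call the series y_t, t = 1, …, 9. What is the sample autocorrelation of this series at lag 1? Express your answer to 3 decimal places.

-0.734

Mean ȳ = (-0.3 + 12.6 − 11.8 + 6.7 − 9.3 + 4.5 − 2.0 − 3.5 + 1.4)/9 = -0.1889
Numerator Σ_{t=1}^{8}(y_t−ȳ)(y_{t+1}−ȳ) = -343.1446
Denominator Σ(y_t−ȳ)² = 467.6089
r_1 = -343.1446 / 467.6089 = -0.734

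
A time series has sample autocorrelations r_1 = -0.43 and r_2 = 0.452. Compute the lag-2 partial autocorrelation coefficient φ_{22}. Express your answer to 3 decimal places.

0.328

φ_{22} = (r_2 − r_1²) / (1 − r_1²)
r_1² = (-0.43)² = 0.1849
Numerator = 0.452 − 0.1849 = 0.2671; denominator = 1 − 0.1849 = 0.8151
φ_{22} = 0.2671 / 0.8151 = 0.328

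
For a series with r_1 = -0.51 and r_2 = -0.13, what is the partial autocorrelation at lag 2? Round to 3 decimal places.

φ_{22} = (r_2 − r_1²) / (1 − r_1²)
r_1² = (-0.51)² = 0.2601
Numerator = -0.13 − 0.2601 = -0.3901; denominator = 1 − 0.2601 = 0.7399
φ_{22} = -0.3901 / 0.7399 = -0.527

-0.527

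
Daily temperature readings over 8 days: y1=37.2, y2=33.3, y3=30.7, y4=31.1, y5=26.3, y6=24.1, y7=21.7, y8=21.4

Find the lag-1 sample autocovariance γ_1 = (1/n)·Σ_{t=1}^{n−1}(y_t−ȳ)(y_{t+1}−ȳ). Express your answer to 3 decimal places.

17.385

Mean ȳ = (37.2 + 33.3 + 30.7 + 31.1 + 26.3 + 24.1 + 21.7 + 21.4)/8 = 28.2250
Deviations: 8.9750, 5.0750, 2.4750, 2.8750, -1.9250, -4.1250, -6.5250, -6.8250
Σ_{t=1}^{7}(y_t−ȳ)(y_{t+1}−ȳ) = 139.0794
γ_1 = 139.0794 / 8 = 17.385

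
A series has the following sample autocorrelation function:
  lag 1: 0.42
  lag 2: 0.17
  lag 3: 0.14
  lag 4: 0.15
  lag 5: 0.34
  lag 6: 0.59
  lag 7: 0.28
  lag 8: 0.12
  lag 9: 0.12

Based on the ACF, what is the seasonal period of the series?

The largest autocorrelation is r_6 = 0.59; the remaining lags stay at or below 0.42. The elevated value at lag 1 (0.42), dropping to 0.17 at lag 2, reflects decaying short-term dependence rather than seasonality.
The dominant spike at lag 6 indicates a seasonal period of 6.

6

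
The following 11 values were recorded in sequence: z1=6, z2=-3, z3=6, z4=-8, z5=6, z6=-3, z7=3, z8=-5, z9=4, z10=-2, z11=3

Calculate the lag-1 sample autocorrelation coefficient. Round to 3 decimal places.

Mean z̄ = (6 − 3 + 6 − 8 + 6 − 3 + 3 − 5 + 4 − 2 + 3)/11 = 0.6364
Numerator Σ_{t=1}^{10}(z_t−z̄)(z_{t+1}−z̄) = -207.1322
Denominator Σ(z_t−z̄)² = 248.5455
r_1 = -207.1322 / 248.5455 = -0.833

-0.833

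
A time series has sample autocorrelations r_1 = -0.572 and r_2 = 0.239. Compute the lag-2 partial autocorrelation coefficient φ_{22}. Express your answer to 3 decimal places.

φ_{22} = (r_2 − r_1²) / (1 − r_1²)
r_1² = (-0.572)² = 0.327184
Numerator = 0.239 − 0.3272 = -0.0882; denominator = 1 − 0.3272 = 0.6728
φ_{22} = -0.0882 / 0.6728 = -0.131

-0.131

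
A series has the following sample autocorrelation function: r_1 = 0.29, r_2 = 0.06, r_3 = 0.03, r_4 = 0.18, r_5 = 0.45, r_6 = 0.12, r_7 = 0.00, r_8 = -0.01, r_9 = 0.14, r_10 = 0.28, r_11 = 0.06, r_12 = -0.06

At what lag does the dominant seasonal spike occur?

5

The largest autocorrelation is r_5 = 0.45; the remaining lags stay at or below 0.29. The elevated value at lag 1 (0.29), dropping to 0.06 at lag 2, reflects decaying short-term dependence rather than seasonality.
The dominant spike at lag 5 indicates a seasonal period of 5.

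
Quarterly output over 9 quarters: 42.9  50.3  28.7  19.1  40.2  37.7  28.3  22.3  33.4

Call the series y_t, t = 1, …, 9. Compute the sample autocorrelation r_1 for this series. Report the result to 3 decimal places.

0.143

Mean ȳ = (42.9 + 50.3 + 28.7 + 19.1 + 40.2 + 37.7 + 28.3 + 22.3 + 33.4)/9 = 33.6556
Numerator Σ_{t=1}^{8}(y_t−ȳ)(y_{t+1}−ȳ) = 116.7847
Denominator Σ(y_t−ȳ)² = 815.8022
r_1 = 116.7847 / 815.8022 = 0.143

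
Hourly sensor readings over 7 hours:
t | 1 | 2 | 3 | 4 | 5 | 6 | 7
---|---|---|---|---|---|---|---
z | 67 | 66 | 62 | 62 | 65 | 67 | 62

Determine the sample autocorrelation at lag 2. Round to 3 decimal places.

-0.566

Mean z̄ = (67 + 66 + 62 + 62 + 65 + 67 + 62)/7 = 64.4286
Numerator Σ_{t=1}^{5}(z_t−z̄)(z_{t+2}−z̄) = -19.0816
Denominator Σ(z_t−z̄)² = 33.7143
r_2 = -19.0816 / 33.7143 = -0.566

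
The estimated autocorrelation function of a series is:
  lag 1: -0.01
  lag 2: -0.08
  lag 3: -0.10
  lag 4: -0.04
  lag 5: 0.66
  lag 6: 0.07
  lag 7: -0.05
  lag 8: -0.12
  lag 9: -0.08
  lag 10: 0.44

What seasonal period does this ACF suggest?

The largest autocorrelation is r_5 = 0.66, with a weaker echo at lag 10 (0.44); the remaining lags stay at or below 0.07.
The dominant spike at lag 5 indicates a seasonal period of 5.

5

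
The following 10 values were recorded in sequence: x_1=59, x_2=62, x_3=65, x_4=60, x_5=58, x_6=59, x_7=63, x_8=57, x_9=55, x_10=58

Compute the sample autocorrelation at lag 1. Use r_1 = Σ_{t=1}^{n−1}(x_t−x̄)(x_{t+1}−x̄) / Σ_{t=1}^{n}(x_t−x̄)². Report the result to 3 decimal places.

0.279

Mean x̄ = (59 + 62 + 65 + 60 + 58 + 59 + 63 + 57 + 55 + 58)/10 = 59.6000
Numerator Σ_{t=1}^{9}(x_t−x̄)(x_{t+1}−x̄) = 22.4400
Denominator Σ(x_t−x̄)² = 80.4000
r_1 = 22.4400 / 80.4000 = 0.279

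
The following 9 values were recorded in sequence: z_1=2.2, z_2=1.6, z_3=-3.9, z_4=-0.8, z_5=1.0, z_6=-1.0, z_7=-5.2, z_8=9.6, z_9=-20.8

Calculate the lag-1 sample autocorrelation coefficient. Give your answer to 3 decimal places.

Mean z̄ = (2.2 + 1.6 − 3.9 − 0.8 + 1.0 − 1.0 − 5.2 + 9.6 − 20.8)/9 = -1.9222
Numerator Σ_{t=1}^{8}(z_t−z̄)(z_{t+1}−z̄) = -246.9960
Denominator Σ(z_t−z̄)² = 543.8356
r_1 = -246.9960 / 543.8356 = -0.454

-0.454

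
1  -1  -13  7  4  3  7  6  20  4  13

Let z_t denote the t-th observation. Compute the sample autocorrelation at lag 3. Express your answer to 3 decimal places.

0.020

Mean z̄ = (1 − 1 − 13 + 7 + 4 + 3 + 7 + 6 + 20 + 4 + 13)/11 = 4.6364
Numerator Σ_{t=1}^{8}(z_t−z̄)(z_{t+3}−z̄) = 13.3306
Denominator Σ(z_t−z̄)² = 678.5455
r_3 = 13.3306 / 678.5455 = 0.020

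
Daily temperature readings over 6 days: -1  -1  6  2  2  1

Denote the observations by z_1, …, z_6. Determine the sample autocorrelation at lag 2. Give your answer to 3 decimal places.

-0.313

Mean z̄ = (-1 − 1 + 6 + 2 + 2 + 1)/6 = 1.5000
Deviations from mean: -2.5000, -2.5000, 4.5000, 0.5000, 0.5000, -0.5000
Σ(z_t−z̄)(z_{t+2}−z̄) = (-11.2500) + (-1.2500) + (2.2500) + (-0.2500) = -10.5000
Denominator Σ(z_t−z̄)² = 33.5000
r_2 = -10.5000 / 33.5000 = -0.313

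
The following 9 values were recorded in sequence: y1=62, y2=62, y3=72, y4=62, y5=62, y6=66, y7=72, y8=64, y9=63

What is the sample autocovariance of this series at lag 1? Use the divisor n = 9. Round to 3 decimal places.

Mean ȳ = (62 + 62 + 72 + 62 + 62 + 66 + 72 + 64 + 63)/9 = 65.0000
Σ_{t=1}^{8}(y_t−ȳ)(y_{t+1}−ȳ) = -25.0000
γ_1 = -25.0000 / 9 = -2.778

-2.778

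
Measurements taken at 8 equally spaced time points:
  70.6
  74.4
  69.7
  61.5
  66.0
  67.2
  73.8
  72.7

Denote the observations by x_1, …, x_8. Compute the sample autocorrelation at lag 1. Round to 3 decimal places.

Mean x̄ = (70.6 + 74.4 + 69.7 + 61.5 + 66.0 + 67.2 + 73.8 + 72.7)/8 = 69.4875
Deviations from mean: 1.1125, 4.9125, 0.2125, -7.9875, -3.4875, -2.2875, 4.3125, 3.2125
Σ(x_t−x̄)(x_{t+1}−x̄) = (5.4652) + (1.0439) + (-1.6973) + (27.8564) + (7.9777) + (-9.8648) + (13.8539) = 44.6348
Denominator Σ(x_t−x̄)² = 135.5288
r_1 = 44.6348 / 135.5288 = 0.329

0.329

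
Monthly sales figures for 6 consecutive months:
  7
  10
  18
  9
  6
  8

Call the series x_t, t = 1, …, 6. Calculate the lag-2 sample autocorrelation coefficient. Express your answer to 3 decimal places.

-0.556

Mean x̄ = (7 + 10 + 18 + 9 + 6 + 8)/6 = 9.6667
Deviations from mean: -2.6667, 0.3333, 8.3333, -0.6667, -3.6667, -1.6667
Numerator Σ_{t=1}^{4}(x_t−x̄)(x_{t+2}−x̄) = -51.8889
Denominator Σ(x_t−x̄)² = 93.3333
r_2 = -51.8889 / 93.3333 = -0.556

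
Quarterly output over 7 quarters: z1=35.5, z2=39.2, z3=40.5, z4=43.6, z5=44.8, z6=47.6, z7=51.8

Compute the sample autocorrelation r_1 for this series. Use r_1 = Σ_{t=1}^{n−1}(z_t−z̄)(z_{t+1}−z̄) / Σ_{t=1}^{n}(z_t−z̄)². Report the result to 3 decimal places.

Mean z̄ = (35.5 + 39.2 + 40.5 + 43.6 + 44.8 + 47.6 + 51.8)/7 = 43.2857
Σ(z_t−z̄)(z_{t+1}−z̄) = (31.8102) + (11.3816) + (-0.8755) + (0.4759) + (6.5331) + (36.7331) = 86.0584
Denominator Σ(z_t−z̄)² = 178.5686
r_1 = 86.0584 / 178.5686 = 0.482

0.482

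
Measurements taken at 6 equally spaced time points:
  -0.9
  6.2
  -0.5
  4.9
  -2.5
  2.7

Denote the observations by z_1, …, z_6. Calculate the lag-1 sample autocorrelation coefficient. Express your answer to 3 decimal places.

Mean z̄ = (-0.9 + 6.2 − 0.5 + 4.9 − 2.5 + 2.7)/6 = 1.6500
Deviations from mean: -2.5500, 4.5500, -2.1500, 3.2500, -4.1500, 1.0500
Numerator Σ_{t=1}^{5}(z_t−z̄)(z_{t+1}−z̄) = -46.2175
Denominator Σ(z_t−z̄)² = 60.7150
r_1 = -46.2175 / 60.7150 = -0.761

-0.761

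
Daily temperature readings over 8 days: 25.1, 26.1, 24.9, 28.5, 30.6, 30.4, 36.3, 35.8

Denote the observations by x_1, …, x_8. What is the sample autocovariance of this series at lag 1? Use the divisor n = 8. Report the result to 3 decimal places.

Mean x̄ = (25.1 + 26.1 + 24.9 + 28.5 + 30.6 + 30.4 + 36.3 + 35.8)/8 = 29.7125
Σ_{t=1}^{7}(x_t−x̄)(x_{t+1}−x̄) = 84.0473
γ_1 = 84.0473 / 8 = 10.506

10.506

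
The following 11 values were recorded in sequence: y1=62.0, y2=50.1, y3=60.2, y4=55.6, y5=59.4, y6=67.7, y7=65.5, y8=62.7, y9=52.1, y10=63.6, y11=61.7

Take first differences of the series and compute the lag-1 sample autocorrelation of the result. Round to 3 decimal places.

-0.457

First differences Δy: -11.9, 10.1, -4.6, 3.8, 8.3, -2.2, -2.8, -10.6, 11.5, -1.9
Mean of differences = -0.0300
Numerator Σ(Δy_t−Δȳ)(Δy_{t+1}−Δȳ) = -278.3559
Denominator Σ(Δy_t−Δȳ)² = 609.0010
r_1(Δy) = -278.3559 / 609.0010 = -0.457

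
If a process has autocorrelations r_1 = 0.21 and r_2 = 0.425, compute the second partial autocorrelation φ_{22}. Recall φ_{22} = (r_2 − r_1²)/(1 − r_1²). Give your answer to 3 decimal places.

0.398

φ_{22} = (r_2 − r_1²) / (1 − r_1²)
r_1² = (0.21)² = 0.0441
Numerator = 0.425 − 0.0441 = 0.3809; denominator = 1 − 0.0441 = 0.9559
φ_{22} = 0.3809 / 0.9559 = 0.398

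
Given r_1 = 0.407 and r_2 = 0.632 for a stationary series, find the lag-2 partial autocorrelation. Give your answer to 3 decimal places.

0.559

φ_{22} = (r_2 − r_1²) / (1 − r_1²)
r_1² = (0.407)² = 0.165649
Numerator = 0.632 − 0.1656 = 0.4664; denominator = 1 − 0.1656 = 0.8344
φ_{22} = 0.4664 / 0.8344 = 0.559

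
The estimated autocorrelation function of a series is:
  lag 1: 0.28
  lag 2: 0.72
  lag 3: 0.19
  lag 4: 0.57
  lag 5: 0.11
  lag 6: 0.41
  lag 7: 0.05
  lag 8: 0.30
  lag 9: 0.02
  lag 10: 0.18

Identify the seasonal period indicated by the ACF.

2

The largest autocorrelation is r_2 = 0.72, with weaker echoes at lags 4 (0.57), 6 (0.41) and 8 (0.30); the remaining lags stay at or below 0.28.
The dominant spike at lag 2 indicates a seasonal period of 2.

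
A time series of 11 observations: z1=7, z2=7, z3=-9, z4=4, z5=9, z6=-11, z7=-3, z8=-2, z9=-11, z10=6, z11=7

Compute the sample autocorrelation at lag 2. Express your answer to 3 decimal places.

Mean z̄ = (7 + 7 − 9 + 4 + 9 − 11 − 3 − 2 − 11 + 6 + 7)/11 = 0.3636
Numerator Σ_{t=1}^{9}(z_t−z̄)(z_{t+2}−z̄) = -212.9008
Denominator Σ(z_t−z̄)² = 614.5455
r_2 = -212.9008 / 614.5455 = -0.346

-0.346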